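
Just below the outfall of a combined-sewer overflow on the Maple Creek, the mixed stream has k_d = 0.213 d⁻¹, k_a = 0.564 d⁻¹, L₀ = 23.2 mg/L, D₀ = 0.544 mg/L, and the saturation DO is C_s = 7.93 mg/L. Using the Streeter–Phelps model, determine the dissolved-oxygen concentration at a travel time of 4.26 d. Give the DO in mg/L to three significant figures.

DO ≈ 3.47 mg/L

k_d L₀/(k_a−k_d) = 0.213×23.2/(0.564−0.213) = 4.942/0.3510 = 14.08 mg/L.
e^(−k_d t) = e^(−0.213×4.260) = 0.4036; e^(−k_a t) = e^(−0.564×4.260) = 0.09048.
D = 14.08 × (0.4036 − 0.09048) + 0.544 × 0.09048 = 4.408 + 0.04922 = 4.457 mg/L.
DO = C_s − D = 7.93 − 4.457 = 3.473 mg/L.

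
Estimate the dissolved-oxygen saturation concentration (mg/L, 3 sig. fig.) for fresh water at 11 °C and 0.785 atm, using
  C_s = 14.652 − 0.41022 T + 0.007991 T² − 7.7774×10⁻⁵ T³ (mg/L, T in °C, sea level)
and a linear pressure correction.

At sea level: C_s = 14.652 − 0.41022×11 + 0.007991×11² − 7.7774×10⁻⁵×11³ = 11.00 mg/L.
Pressure correction: C_s' = 11.00 × 0.785 = 8.637 mg/L.

C_s ≈ 8.64 mg/L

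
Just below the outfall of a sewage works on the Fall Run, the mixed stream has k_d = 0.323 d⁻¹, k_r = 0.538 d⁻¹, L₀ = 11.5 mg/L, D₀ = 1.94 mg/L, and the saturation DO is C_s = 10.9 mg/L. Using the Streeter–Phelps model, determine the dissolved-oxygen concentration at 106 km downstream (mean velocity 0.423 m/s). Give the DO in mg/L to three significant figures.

DO ≈ 7.35 mg/L

Travel time t = x/v = 106 km / (0.423 m/s) = 106000 m / 0.423 m/s = 250600 s = 2.900 d.
k_d L₀/(k_r−k_d) = 0.323×11.5/(0.538−0.323) = 3.715/0.2150 = 17.28 mg/L.
e^(−k_d t) = e^(−0.323×2.900) = 0.3919; e^(−k_r t) = e^(−0.538×2.900) = 0.2101.
D = 17.28 × (0.3919 − 0.2101) + 1.94 × 0.2101 = 3.141 + 0.4075 = 3.549 mg/L.
DO = C_s − D = 10.9 − 3.549 = 7.351 mg/L.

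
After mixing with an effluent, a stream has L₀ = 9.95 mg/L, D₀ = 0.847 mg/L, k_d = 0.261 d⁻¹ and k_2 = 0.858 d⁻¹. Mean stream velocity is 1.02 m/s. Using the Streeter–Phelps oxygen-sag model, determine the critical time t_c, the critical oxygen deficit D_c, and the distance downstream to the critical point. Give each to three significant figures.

t_c ≈ 1.63 d; D_c ≈ 1.98 mg/L; x_c ≈ 144 km

t_c = [1/(k_2−k_d)] ln[(k_2/k_d)(1 − D₀(k_2−k_d)/(k_d L₀))]
= [1/(0.858−0.261)] ln[(0.858/0.261)(1 − 0.847×0.5970/(0.261×9.95))]
= (1/0.5970) ln[3.287 × 0.8053] = 1.675 × ln(2.647) = 1.675 × 0.9735 = 1.631 d.
D_c = (k_d/k_2) L₀ e^(−k_d t_c) = (0.261/0.858) × 9.95 × e^(−0.261×1.631) = 0.3042 × 9.95 × 0.6534 = 1.978 mg/L.
x_c = v t_c = 1.02 m/s × 1.631 d × 86400 s/d = 143700 m ≈ 144 km.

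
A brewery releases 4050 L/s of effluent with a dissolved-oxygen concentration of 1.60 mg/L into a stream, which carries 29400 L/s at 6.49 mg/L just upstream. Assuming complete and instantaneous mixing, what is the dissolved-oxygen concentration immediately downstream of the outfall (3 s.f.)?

5.90 mg/L

Flow-weighted mixing: C = (Q_r C_r + Q_w C_w)/(Q_r + Q_w)
= (29400×6.49 + 4050×1.60)/(29400 + 4050) = 197300/33450 = 5.898 mg/L.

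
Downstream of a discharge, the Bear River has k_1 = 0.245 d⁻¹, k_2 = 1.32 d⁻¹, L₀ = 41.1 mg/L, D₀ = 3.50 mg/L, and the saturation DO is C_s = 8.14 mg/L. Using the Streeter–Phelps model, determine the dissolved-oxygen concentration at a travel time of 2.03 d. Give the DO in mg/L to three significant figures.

DO ≈ 2.85 mg/L

k_1 L₀/(k_2−k_1) = 0.245×41.1/(1.32−0.245) = 10.07/1.075 = 9.367 mg/L.
e^(−k_1 t) = e^(−0.245×2.030) = 0.6081; e^(−k_2 t) = e^(−1.32×2.030) = 0.06859.
D = 9.367 × (0.6081 − 0.06859) + 3.50 × 0.06859 = 5.054 + 0.2401 = 5.294 mg/L.
DO = C_s − D = 8.14 − 5.294 = 2.846 mg/L.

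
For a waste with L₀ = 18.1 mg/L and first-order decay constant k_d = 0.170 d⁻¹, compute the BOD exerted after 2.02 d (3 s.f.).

y ≈ 5.26 mg/L

y_t = L₀(1 − e^(−k_d t)) = 18.1 × (1 − e^(−0.170×2.02))
= 18.1 × (1 − 0.7094) = 18.1 × 0.2906 = 5.261 mg/L.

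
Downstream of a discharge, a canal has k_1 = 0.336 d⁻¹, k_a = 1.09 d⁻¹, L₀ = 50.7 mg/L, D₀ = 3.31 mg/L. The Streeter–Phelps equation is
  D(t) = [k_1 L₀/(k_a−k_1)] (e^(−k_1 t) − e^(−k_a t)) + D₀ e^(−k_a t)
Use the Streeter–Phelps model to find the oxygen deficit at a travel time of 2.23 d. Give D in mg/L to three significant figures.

k_1 L₀/(k_a−k_1) = 0.336×50.7/(1.09−0.336) = 17.04/0.7540 = 22.59 mg/L.
e^(−k_1 t) = e^(−0.336×2.230) = 0.4727; e^(−k_a t) = e^(−1.09×2.230) = 0.08798.
D = 22.59 × (0.4727 − 0.08798) + 3.31 × 0.08798 = 8.692 + 0.2912 = 8.983 mg/L.

D ≈ 8.98 mg/L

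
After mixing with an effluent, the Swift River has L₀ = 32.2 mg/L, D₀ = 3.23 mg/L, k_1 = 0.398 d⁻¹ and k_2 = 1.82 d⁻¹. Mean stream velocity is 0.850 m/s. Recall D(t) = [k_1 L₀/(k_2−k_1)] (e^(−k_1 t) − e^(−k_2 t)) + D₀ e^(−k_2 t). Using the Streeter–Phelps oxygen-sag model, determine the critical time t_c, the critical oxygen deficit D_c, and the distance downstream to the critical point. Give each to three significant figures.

With k_2/k_1 = 4.573 and 1 − D₀(k_2−k_1)/(k_1 L₀) = 0.6416,
t_c = ln(4.573 × 0.6416) / (1.82 − 0.398) = ln(2.934) / 1.422 = 1.076/1.422 = 0.7569 d.
L(t_c) = L₀ e^(−k_1 t_c) = 32.2 × 0.7399 = 23.82 mg/L, and at the critical point k_2 D_c = k_1 L, so D_c = (0.398/1.82) × 23.82 = 5.210 mg/L.
x_c = v t_c = 0.850 m/s × 0.7569 d × 86400 s/d = 55590 m ≈ 55.6 km.

t_c ≈ 0.757 d; D_c ≈ 5.21 mg/L; x_c ≈ 55.6 km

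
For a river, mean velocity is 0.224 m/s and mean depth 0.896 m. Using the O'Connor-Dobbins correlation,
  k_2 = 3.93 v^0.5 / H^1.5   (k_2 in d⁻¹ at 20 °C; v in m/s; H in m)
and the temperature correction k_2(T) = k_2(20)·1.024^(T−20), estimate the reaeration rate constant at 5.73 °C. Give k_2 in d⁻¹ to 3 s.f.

k_2 ≈ 1.56 d⁻¹

k_2(20) = 3.93 × 0.224^0.5 / 0.896^1.5 = 3.93 × 0.4733 / 0.8481 = 2.193 d⁻¹.
k_2(5.73) = 2.193 × 1.024^(5.73−20) = 2.193 × 0.7129 = 1.563 d⁻¹.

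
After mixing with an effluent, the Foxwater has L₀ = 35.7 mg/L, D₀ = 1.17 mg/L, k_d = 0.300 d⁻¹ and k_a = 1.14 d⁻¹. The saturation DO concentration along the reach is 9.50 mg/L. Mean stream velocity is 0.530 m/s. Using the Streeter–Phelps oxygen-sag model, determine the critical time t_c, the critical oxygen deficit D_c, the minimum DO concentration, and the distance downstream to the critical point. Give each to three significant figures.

At the critical point dD/dt = 0, so k_d L₀ e^(−k_d t) = k_a D. Substituting D(t) from the Streeter–Phelps equation and solving for t gives
t_c = ln[(k_a/k_d)(1 − D₀(k_a−k_d)/(k_d L₀))] / (k_a−k_d).
Here k_a−k_d = 0.8400 d⁻¹ and 1 − D₀(k_a−k_d)/(k_d L₀) = 1 − 1.17×0.8400/(0.300×35.7) = 0.9082, so
t_c = ln(3.800 × 0.9082) / 0.8400 = 1.239 / 0.8400 = 1.475 d.
D_c = (k_d/k_a) L₀ e^(−k_d t_c) = (0.300/1.14) × 35.7 × e^(−0.300×1.475) = 0.2632 × 35.7 × 0.6425 = 6.036 mg/L.
Minimum DO = C_s − D_c = 9.50 − 6.036 = 3.464 mg/L.
x_c = v t_c = 0.530 m/s × 1.475 d × 86400 s/d = 67530 m ≈ 67.5 km.

t_c ≈ 1.47 d; D_c ≈ 6.04 mg/L; min DO ≈ 3.46 mg/L; x_c ≈ 67.5 km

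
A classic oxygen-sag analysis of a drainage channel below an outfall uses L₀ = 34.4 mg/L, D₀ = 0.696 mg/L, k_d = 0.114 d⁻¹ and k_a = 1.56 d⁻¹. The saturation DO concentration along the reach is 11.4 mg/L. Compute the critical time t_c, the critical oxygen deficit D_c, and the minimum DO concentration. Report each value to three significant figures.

At the critical point dD/dt = 0, so k_d L₀ e^(−k_d t) = k_a D. Substituting D(t) from the Streeter–Phelps equation and solving for t gives
t_c = ln[(k_a/k_d)(1 − D₀(k_a−k_d)/(k_d L₀))] / (k_a−k_d).
Here k_a−k_d = 1.446 d⁻¹ and 1 − D₀(k_a−k_d)/(k_d L₀) = 1 − 0.696×1.446/(0.114×34.4) = 0.7434, so
t_c = ln(13.68 × 0.7434) / 1.446 = 2.320 / 1.446 = 1.604 d.
D_c = (k_d/k_a) L₀ e^(−k_d t_c) = (0.114/1.56) × 34.4 × e^(−0.114×1.604) = 0.07308 × 34.4 × 0.8329 = 2.094 mg/L.
Minimum DO = C_s − D_c = 11.4 − 2.094 = 9.306 mg/L.

t_c ≈ 1.60 d; D_c ≈ 2.09 mg/L; min DO ≈ 9.31 mg/L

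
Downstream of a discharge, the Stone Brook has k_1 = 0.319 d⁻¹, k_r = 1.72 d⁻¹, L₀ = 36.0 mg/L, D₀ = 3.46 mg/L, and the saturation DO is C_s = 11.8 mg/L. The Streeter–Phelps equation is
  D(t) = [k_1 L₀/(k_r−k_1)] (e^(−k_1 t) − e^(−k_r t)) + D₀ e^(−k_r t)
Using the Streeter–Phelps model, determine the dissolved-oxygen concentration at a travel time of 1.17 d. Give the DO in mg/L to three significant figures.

DO ≈ 6.79 mg/L

k_1 L₀/(k_r−k_1) = 0.319×36.0/(1.72−0.319) = 11.48/1.401 = 8.197 mg/L.
e^(−k_1 t) = e^(−0.319×1.170) = 0.6885; e^(−k_r t) = e^(−1.72×1.170) = 0.1337.
D = 8.197 × (0.6885 − 0.1337) + 3.46 × 0.1337 = 4.548 + 0.4625 = 5.011 mg/L.
DO = C_s − D = 11.8 − 5.011 = 6.789 mg/L.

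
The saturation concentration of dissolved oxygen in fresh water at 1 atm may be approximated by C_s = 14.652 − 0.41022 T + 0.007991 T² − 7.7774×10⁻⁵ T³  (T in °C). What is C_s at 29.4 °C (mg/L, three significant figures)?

C_s ≈ 7.52 mg/L

C_s = 14.652 − 0.41022×29.4 + 0.007991×29.4² − 7.7774×10⁻⁵×29.4³ = 7.522 mg/L.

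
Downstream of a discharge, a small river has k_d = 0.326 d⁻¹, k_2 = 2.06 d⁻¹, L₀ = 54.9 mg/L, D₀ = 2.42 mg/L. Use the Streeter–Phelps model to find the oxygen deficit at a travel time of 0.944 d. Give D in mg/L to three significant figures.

D ≈ 6.46 mg/L

k_d L₀/(k_2−k_d) = 0.326×54.9/(2.06−0.326) = 17.90/1.734 = 10.32 mg/L.
e^(−k_d t) = e^(−0.326×0.9440) = 0.7351; e^(−k_2 t) = e^(−2.06×0.9440) = 0.1430.
D = 10.32 × (0.7351 − 0.1430) + 2.42 × 0.1430 = 6.111 + 0.3462 = 6.457 mg/L.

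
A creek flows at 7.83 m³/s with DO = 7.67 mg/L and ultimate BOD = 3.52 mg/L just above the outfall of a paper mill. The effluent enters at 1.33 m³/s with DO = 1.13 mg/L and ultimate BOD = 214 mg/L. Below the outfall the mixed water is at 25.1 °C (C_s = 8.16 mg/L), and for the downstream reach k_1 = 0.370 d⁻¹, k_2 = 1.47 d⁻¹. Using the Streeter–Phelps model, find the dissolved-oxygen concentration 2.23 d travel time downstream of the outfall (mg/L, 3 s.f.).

DO ≈ 3.51 mg/L

Mixed DO = (7.83×7.67 + 1.33×1.13)/(7.83+1.33) = 61.56/9.160 = 6.720 mg/L.
Mixed L₀ = (7.83×3.52 + 1.33×214)/(9.160) = 312.2/9.160 = 34.08 mg/L.
Initial deficit D₀ = C_s − DO₀ = 8.16 − 6.720 = 1.440 mg/L.
D(2.23) = [0.370×34.08/(1.47−0.370)](e^(−0.370×2.23) − e^(−1.47×2.23)) + 1.440 e^(−1.47×2.23)
= 11.46 × (0.4382 − 0.03770) + 1.440 × 0.03770 = 4.645 mg/L.
DO = 8.16 − 4.645 = 3.515 mg/L.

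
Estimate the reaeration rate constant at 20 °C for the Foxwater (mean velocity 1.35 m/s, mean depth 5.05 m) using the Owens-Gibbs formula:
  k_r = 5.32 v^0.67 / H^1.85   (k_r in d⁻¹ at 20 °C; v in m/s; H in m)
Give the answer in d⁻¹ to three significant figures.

k_r = 5.32 × 1.35^0.67 / 5.05^1.85 = 5.32 × 1.223 / 20.00 = 0.3252 d⁻¹.

k_r ≈ 0.325 d⁻¹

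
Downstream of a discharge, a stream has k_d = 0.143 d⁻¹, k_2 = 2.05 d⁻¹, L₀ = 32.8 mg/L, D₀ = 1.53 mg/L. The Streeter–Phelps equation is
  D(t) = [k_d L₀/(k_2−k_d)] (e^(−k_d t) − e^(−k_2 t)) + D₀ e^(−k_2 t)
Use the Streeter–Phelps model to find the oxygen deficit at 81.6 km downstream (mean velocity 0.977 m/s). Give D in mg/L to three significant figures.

D ≈ 2.01 mg/L

Travel time t = x/v = 81.6 km / (0.977 m/s) = 81600 m / 0.977 m/s = 83520 s = 0.9667 d.
k_d L₀/(k_2−k_d) = 0.143×32.8/(2.05−0.143) = 4.690/1.907 = 2.460 mg/L.
e^(−k_d t) = e^(−0.143×0.9667) = 0.8709; e^(−k_2 t) = e^(−2.05×0.9667) = 0.1378.
D = 2.460 × (0.8709 − 0.1378) + 1.53 × 0.1378 = 1.803 + 0.2109 = 2.014 mg/L.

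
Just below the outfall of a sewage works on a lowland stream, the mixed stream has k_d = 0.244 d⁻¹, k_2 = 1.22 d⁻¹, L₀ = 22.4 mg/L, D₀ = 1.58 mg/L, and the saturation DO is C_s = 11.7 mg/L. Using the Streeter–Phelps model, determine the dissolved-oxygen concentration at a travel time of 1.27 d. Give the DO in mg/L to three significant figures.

k_d L₀/(k_2−k_d) = 0.244×22.4/(1.22−0.244) = 5.466/0.9760 = 5.600 mg/L.
e^(−k_d t) = e^(−0.244×1.270) = 0.7335; e^(−k_2 t) = e^(−1.22×1.270) = 0.2124.
D = 5.600 × (0.7335 − 0.2124) + 1.58 × 0.2124 = 2.918 + 0.3356 = 3.254 mg/L.
DO = C_s − D = 11.7 − 3.254 = 8.446 mg/L.

DO ≈ 8.45 mg/L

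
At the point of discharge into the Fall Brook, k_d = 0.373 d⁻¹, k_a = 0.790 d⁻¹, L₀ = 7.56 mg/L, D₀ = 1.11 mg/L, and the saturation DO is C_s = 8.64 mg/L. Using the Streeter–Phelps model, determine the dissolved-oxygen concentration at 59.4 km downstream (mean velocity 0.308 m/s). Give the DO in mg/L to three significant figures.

Travel time t = x/v = 59.4 km / (0.308 m/s) = 59400 m / 0.308 m/s = 192900 s = 2.232 d.
k_d L₀/(k_a−k_d) = 0.373×7.56/(0.790−0.373) = 2.820/0.4170 = 6.762 mg/L.
e^(−k_d t) = e^(−0.373×2.232) = 0.4349; e^(−k_a t) = e^(−0.790×2.232) = 0.1715.
D = 6.762 × (0.4349 − 0.1715) + 1.11 × 0.1715 = 1.782 + 0.1903 = 1.972 mg/L.
DO = C_s − D = 8.64 − 1.972 = 6.668 mg/L.

DO ≈ 6.67 mg/L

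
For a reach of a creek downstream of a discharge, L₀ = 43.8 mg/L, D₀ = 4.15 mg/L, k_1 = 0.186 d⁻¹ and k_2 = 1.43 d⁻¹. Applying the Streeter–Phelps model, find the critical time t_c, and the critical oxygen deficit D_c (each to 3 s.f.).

t_c ≈ 0.832 d; D_c ≈ 4.88 mg/L

With k_2/k_1 = 7.688 and 1 − D₀(k_2−k_1)/(k_1 L₀) = 0.3663,
t_c = ln(7.688 × 0.3663) / (1.43 − 0.186) = ln(2.816) / 1.244 = 1.035/1.244 = 0.8323 d.
L(t_c) = L₀ e^(−k_1 t_c) = 43.8 × 0.8566 = 37.52 mg/L, and at the critical point k_2 D_c = k_1 L, so D_c = (0.186/1.43) × 37.52 = 4.880 mg/L.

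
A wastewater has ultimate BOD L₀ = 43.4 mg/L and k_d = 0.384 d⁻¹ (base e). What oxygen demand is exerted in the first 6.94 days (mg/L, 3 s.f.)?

y_t = L₀(1 − e^(−k_d t)) = 43.4 × (1 − e^(−0.384×6.94))
= 43.4 × (1 − 0.06960) = 43.4 × 0.9304 = 40.38 mg/L.

y ≈ 40.4 mg/L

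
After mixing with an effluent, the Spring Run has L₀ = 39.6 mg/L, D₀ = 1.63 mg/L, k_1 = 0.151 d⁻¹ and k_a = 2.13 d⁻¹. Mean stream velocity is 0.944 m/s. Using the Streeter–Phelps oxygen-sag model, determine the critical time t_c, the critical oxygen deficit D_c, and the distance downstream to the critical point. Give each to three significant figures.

t_c ≈ 0.946 d; D_c ≈ 2.43 mg/L; x_c ≈ 77.1 km

With k_a/k_1 = 14.11 and 1 − D₀(k_a−k_1)/(k_1 L₀) = 0.4605,
t_c = ln(14.11 × 0.4605) / (2.13 − 0.151) = ln(6.496) / 1.979 = 1.871/1.979 = 0.9455 d.
D_c = (k_1/k_a) L₀ e^(−k_1 t_c) = (0.151/2.13) × 39.6 × e^(−0.151×0.9455) = 0.07089 × 39.6 × 0.8669 = 2.434 mg/L.
x_c = v t_c = 0.944 m/s × 0.9455 d × 86400 s/d = 77120 m ≈ 77.1 km.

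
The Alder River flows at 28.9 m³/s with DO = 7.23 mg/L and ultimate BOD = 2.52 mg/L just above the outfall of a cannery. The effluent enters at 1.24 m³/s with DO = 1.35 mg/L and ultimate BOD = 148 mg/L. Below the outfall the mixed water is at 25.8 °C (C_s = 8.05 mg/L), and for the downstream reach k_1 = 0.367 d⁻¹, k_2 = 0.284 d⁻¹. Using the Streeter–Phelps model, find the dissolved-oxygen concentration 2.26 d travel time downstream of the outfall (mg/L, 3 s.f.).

DO ≈ 4.11 mg/L

Mixed DO = (28.9×7.23 + 1.24×1.35)/(28.9+1.24) = 210.6/30.14 = 6.988 mg/L.
Mixed L₀ = (28.9×2.52 + 1.24×148)/(30.14) = 256.3/30.14 = 8.505 mg/L.
Initial deficit D₀ = C_s − DO₀ = 8.05 − 6.988 = 1.062 mg/L.
D(2.26) = [0.367×8.505/(0.284−0.367)](e^(−0.367×2.26) − e^(−0.284×2.26)) + 1.062 e^(−0.284×2.26)
= -37.61 × (0.4363 − 0.5263) + 1.062 × 0.5263 = 3.944 mg/L.
DO = 8.05 − 3.944 = 4.106 mg/L.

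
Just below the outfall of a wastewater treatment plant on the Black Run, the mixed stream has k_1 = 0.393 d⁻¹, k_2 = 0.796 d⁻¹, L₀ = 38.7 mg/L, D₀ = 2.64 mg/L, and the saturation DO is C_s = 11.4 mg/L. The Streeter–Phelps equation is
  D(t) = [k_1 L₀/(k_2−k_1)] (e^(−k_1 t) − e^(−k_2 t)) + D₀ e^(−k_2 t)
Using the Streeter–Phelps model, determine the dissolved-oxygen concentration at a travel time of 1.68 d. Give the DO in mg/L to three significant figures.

k_1 L₀/(k_2−k_1) = 0.393×38.7/(0.796−0.393) = 15.21/0.4030 = 37.74 mg/L.
e^(−k_1 t) = e^(−0.393×1.680) = 0.5167; e^(−k_2 t) = e^(−0.796×1.680) = 0.2626.
D = 37.74 × (0.5167 − 0.2626) + 2.64 × 0.2626 = 9.592 + 0.6932 = 10.29 mg/L.
DO = C_s − D = 11.4 − 10.29 = 1.115 mg/L.

DO ≈ 1.11 mg/L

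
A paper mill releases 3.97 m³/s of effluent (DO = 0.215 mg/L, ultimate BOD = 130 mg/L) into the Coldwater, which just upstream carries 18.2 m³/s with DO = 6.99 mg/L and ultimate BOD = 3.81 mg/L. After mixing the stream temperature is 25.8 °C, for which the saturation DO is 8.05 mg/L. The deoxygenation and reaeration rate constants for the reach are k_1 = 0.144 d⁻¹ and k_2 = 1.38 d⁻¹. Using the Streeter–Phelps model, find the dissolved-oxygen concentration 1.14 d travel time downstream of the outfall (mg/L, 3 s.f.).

Mixed DO = (18.2×6.99 + 3.97×0.215)/(18.2+3.97) = 128.1/22.17 = 5.777 mg/L.
Mixed L₀ = (18.2×3.81 + 3.97×130)/(22.17) = 585.4/22.17 = 26.41 mg/L.
Initial deficit D₀ = C_s − DO₀ = 8.05 − 5.777 = 2.273 mg/L.
D(1.14) = [0.144×26.41/(1.38−0.144)](e^(−0.144×1.14) − e^(−1.38×1.14)) + 2.273 e^(−1.38×1.14)
= 3.077 × (0.8486 − 0.2074) + 2.273 × 0.2074 = 2.444 mg/L.
DO = 8.05 − 2.444 = 5.606 mg/L.

DO ≈ 5.61 mg/L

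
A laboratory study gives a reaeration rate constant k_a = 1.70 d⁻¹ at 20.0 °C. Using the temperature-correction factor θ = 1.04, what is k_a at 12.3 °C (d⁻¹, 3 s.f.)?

k_a(T₂) = k_a(T₁) · θ^(T₂−T₁) = 1.70 × 1.04^(12.3−20.0)
= 1.70 × 1.04^-7.70 = 1.70 × 0.7393 = 1.257 d⁻¹.

k_a ≈ 1.26 d⁻¹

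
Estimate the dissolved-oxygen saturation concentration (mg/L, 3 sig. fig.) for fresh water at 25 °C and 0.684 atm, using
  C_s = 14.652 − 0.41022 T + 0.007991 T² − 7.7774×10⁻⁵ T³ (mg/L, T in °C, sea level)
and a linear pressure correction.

At sea level: C_s = 14.652 − 0.41022×25 + 0.007991×25² − 7.7774×10⁻⁵×25³ = 8.176 mg/L.
Pressure correction: C_s' = 8.176 × 0.684 = 5.592 mg/L.

C_s ≈ 5.59 mg/L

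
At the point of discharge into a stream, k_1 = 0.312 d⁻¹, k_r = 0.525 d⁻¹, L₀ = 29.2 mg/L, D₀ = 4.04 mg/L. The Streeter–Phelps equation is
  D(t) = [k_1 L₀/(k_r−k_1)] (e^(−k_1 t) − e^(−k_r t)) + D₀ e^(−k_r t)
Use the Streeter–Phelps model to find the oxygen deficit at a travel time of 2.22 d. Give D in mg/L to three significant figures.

D ≈ 9.32 mg/L

k_1 L₀/(k_r−k_1) = 0.312×29.2/(0.525−0.312) = 9.110/0.2130 = 42.77 mg/L.
e^(−k_1 t) = e^(−0.312×2.220) = 0.5003; e^(−k_r t) = e^(−0.525×2.220) = 0.3118.
D = 42.77 × (0.5003 − 0.3118) + 4.04 × 0.3118 = 8.062 + 1.260 = 9.321 mg/L.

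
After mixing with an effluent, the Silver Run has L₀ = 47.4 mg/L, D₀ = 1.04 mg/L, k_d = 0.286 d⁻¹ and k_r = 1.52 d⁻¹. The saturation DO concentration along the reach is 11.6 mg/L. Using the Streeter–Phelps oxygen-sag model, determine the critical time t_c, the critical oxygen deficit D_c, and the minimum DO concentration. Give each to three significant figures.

t_c ≈ 1.27 d; D_c ≈ 6.20 mg/L; min DO ≈ 5.40 mg/L

t_c = [1/(k_r−k_d)] ln[(k_r/k_d)(1 − D₀(k_r−k_d)/(k_d L₀))]
= [1/(1.52−0.286)] ln[(1.52/0.286)(1 − 1.04×1.234/(0.286×47.4))]
= (1/1.234) ln[5.315 × 0.9053] = 0.8104 × ln(4.812) = 0.8104 × 1.571 = 1.273 d.
D_c = (k_d/k_r) L₀ e^(−k_d t_c) = (0.286/1.52) × 47.4 × e^(−0.286×1.273) = 0.1882 × 47.4 × 0.6948 = 6.197 mg/L.
Minimum DO = C_s − D_c = 11.6 − 6.197 = 5.403 mg/L.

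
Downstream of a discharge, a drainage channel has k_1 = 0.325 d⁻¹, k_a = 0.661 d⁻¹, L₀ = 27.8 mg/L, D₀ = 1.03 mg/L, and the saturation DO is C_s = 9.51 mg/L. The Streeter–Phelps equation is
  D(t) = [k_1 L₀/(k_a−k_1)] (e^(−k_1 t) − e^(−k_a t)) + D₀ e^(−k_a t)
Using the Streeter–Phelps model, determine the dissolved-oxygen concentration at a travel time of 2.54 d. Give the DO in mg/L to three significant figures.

DO ≈ 2.56 mg/L

k_1 L₀/(k_a−k_1) = 0.325×27.8/(0.661−0.325) = 9.035/0.3360 = 26.89 mg/L.
e^(−k_1 t) = e^(−0.325×2.540) = 0.4380; e^(−k_a t) = e^(−0.661×2.540) = 0.1866.
D = 26.89 × (0.4380 − 0.1866) + 1.03 × 0.1866 = 6.761 + 0.1922 = 6.953 mg/L.
DO = C_s − D = 9.51 − 6.953 = 2.557 mg/L.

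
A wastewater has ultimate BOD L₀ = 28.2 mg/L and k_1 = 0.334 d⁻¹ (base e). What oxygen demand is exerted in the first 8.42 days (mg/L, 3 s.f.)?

y ≈ 26.5 mg/L

y_t = L₀(1 − e^(−k_1 t)) = 28.2 × (1 − e^(−0.334×8.42))
= 28.2 × (1 − 0.06007) = 28.2 × 0.9399 = 26.51 mg/L.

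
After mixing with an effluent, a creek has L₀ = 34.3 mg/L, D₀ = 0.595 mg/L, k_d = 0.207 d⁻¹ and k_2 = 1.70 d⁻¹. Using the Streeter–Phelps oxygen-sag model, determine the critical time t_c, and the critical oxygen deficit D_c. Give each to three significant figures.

t_c = [1/(k_2−k_d)] ln[(k_2/k_d)(1 − D₀(k_2−k_d)/(k_d L₀))]
= [1/(1.70−0.207)] ln[(1.70/0.207)(1 − 0.595×1.493/(0.207×34.3))]
= (1/1.493) ln[8.213 × 0.8749] = 0.6698 × ln(7.185) = 0.6698 × 1.972 = 1.321 d.
L(t_c) = L₀ e^(−k_d t_c) = 34.3 × 0.7608 = 26.09 mg/L, and at the critical point k_2 D_c = k_d L, so D_c = (0.207/1.70) × 26.09 = 3.177 mg/L.

t_c ≈ 1.32 d; D_c ≈ 3.18 mg/L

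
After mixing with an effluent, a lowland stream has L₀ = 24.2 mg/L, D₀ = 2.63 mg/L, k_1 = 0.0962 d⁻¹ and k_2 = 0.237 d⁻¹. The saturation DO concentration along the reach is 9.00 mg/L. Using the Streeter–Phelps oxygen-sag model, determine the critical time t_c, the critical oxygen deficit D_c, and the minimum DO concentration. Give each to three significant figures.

t_c ≈ 5.17 d; D_c ≈ 5.97 mg/L; min DO ≈ 3.03 mg/L

t_c = [1/(k_2−k_1)] ln[(k_2/k_1)(1 − D₀(k_2−k_1)/(k_1 L₀))]
= [1/(0.237−0.0962)] ln[(0.237/0.0962)(1 − 2.63×0.1408/(0.0962×24.2))]
= (1/0.1408) ln[2.464 × 0.8409] = 7.102 × ln(2.072) = 7.102 × 0.7284 = 5.173 d.
L(t_c) = L₀ e^(−k_1 t_c) = 24.2 × 0.6079 = 14.71 mg/L, and at the critical point k_2 D_c = k_1 L, so D_c = (0.0962/0.237) × 14.71 = 5.972 mg/L.
Minimum DO = C_s − D_c = 9.00 − 5.972 = 3.028 mg/L.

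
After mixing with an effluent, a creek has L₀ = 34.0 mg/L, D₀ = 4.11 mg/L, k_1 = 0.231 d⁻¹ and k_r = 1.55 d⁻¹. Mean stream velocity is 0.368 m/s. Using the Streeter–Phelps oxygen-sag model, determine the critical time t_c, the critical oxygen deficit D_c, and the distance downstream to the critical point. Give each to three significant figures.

At the critical point dD/dt = 0, so k_1 L₀ e^(−k_1 t) = k_r D. Substituting D(t) from the Streeter–Phelps equation and solving for t gives
t_c = ln[(k_r/k_1)(1 − D₀(k_r−k_1)/(k_1 L₀))] / (k_r−k_1).
Here k_r−k_1 = 1.319 d⁻¹ and 1 − D₀(k_r−k_1)/(k_1 L₀) = 1 − 4.11×1.319/(0.231×34.0) = 0.3098, so
t_c = ln(6.710 × 0.3098) / 1.319 = 0.7317 / 1.319 = 0.5547 d.
L(t_c) = L₀ e^(−k_1 t_c) = 34.0 × 0.8797 = 29.91 mg/L, and at the critical point k_r D_c = k_1 L, so D_c = (0.231/1.55) × 29.91 = 4.458 mg/L.
x_c = v t_c = 0.368 m/s × 0.5547 d × 86400 s/d = 17640 m ≈ 17.6 km.

t_c ≈ 0.555 d; D_c ≈ 4.46 mg/L; x_c ≈ 17.6 km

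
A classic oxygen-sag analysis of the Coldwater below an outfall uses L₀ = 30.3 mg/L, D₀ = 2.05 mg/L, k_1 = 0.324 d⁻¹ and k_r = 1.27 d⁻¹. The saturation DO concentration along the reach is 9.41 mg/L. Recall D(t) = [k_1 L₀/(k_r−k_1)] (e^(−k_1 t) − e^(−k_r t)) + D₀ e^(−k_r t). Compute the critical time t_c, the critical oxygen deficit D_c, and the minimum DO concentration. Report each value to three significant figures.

At the critical point dD/dt = 0, so k_1 L₀ e^(−k_1 t) = k_r D. Substituting D(t) from the Streeter–Phelps equation and solving for t gives
t_c = ln[(k_r/k_1)(1 − D₀(k_r−k_1)/(k_1 L₀))] / (k_r−k_1).
Here k_r−k_1 = 0.9460 d⁻¹ and 1 − D₀(k_r−k_1)/(k_1 L₀) = 1 − 2.05×0.9460/(0.324×30.3) = 0.8025, so
t_c = ln(3.920 × 0.8025) / 0.9460 = 1.146 / 0.9460 = 1.211 d.
L(t_c) = L₀ e^(−k_1 t_c) = 30.3 × 0.6754 = 20.46 mg/L, and at the critical point k_r D_c = k_1 L, so D_c = (0.324/1.27) × 20.46 = 5.221 mg/L.
Minimum DO = C_s − D_c = 9.41 − 5.221 = 4.189 mg/L.

t_c ≈ 1.21 d; D_c ≈ 5.22 mg/L; min DO ≈ 4.19 mg/L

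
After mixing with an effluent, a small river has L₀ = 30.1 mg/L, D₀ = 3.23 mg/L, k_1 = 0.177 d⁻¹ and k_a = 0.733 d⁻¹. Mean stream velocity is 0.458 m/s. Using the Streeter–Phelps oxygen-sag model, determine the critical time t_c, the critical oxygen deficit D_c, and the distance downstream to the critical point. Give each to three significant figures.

t_c = [1/(k_a−k_1)] ln[(k_a/k_1)(1 − D₀(k_a−k_1)/(k_1 L₀))]
= [1/(0.733−0.177)] ln[(0.733/0.177)(1 − 3.23×0.5560/(0.177×30.1))]
= (1/0.5560) ln[4.141 × 0.6629] = 1.799 × ln(2.745) = 1.799 × 1.010 = 1.816 d.
D_c = (k_1/k_a) L₀ e^(−k_1 t_c) = (0.177/0.733) × 30.1 × e^(−0.177×1.816) = 0.2415 × 30.1 × 0.7251 = 5.270 mg/L.
x_c = v t_c = 0.458 m/s × 1.816 d × 86400 s/d = 71880 m ≈ 71.9 km.

t_c ≈ 1.82 d; D_c ≈ 5.27 mg/L; x_c ≈ 71.9 km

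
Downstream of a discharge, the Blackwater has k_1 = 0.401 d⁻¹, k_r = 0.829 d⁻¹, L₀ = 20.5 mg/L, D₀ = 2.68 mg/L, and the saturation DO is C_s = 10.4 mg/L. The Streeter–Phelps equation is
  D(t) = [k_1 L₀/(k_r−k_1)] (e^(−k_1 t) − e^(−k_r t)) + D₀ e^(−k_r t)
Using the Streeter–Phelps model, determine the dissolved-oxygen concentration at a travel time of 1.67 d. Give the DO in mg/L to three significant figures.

DO ≈ 4.71 mg/L

k_1 L₀/(k_r−k_1) = 0.401×20.5/(0.829−0.401) = 8.221/0.4280 = 19.21 mg/L.
e^(−k_1 t) = e^(−0.401×1.670) = 0.5119; e^(−k_r t) = e^(−0.829×1.670) = 0.2505.
D = 19.21 × (0.5119 − 0.2505) + 2.68 × 0.2505 = 5.021 + 0.6713 = 5.692 mg/L.
DO = C_s − D = 10.4 − 5.692 = 4.708 mg/L.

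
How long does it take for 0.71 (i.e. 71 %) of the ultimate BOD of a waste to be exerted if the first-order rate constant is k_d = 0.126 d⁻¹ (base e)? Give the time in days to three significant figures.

t ≈ 9.82 d

y/L₀ = 1 − e^(−k_d t) = 0.71 ⇒ e^(−k_d t) = 0.290
t = −ln(0.290) / 0.126 = 1.238 / 0.126 = 9.824 d.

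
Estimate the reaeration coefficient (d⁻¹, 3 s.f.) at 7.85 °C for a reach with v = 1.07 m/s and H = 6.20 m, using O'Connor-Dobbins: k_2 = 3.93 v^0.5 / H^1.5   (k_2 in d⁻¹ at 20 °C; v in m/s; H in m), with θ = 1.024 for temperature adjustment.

k_2(20) = 3.93 × 1.07^0.5 / 6.20^1.5 = 3.93 × 1.034 / 15.44 = 0.2633 d⁻¹.
k_2(7.85) = 0.2633 × 1.024^(7.85−20) = 0.2633 × 0.7496 = 0.1974 d⁻¹.

k_2 ≈ 0.197 d⁻¹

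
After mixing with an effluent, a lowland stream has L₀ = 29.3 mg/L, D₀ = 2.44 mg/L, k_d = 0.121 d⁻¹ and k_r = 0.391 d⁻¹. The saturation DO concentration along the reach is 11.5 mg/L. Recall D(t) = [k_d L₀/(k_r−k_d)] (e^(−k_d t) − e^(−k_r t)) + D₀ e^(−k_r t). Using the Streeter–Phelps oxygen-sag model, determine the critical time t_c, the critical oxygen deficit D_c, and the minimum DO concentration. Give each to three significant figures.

t_c ≈ 3.58 d; D_c ≈ 5.88 mg/L; min DO ≈ 5.62 mg/L

With k_r/k_d = 3.231 and 1 − D₀(k_r−k_d)/(k_d L₀) = 0.8142,
t_c = ln(3.231 × 0.8142) / (0.391 − 0.121) = ln(2.631) / 0.2700 = 0.9673/0.2700 = 3.583 d.
L(t_c) = L₀ e^(−k_d t_c) = 29.3 × 0.6482 = 18.99 mg/L, and at the critical point k_r D_c = k_d L, so D_c = (0.121/0.391) × 18.99 = 5.878 mg/L.
Minimum DO = C_s − D_c = 11.5 − 5.878 = 5.622 mg/L.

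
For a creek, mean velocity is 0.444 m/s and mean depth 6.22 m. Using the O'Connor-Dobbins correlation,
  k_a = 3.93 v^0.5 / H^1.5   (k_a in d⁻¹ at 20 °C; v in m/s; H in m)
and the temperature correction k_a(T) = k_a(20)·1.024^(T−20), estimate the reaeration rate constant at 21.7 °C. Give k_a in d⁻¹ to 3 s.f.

k_a ≈ 0.176 d⁻¹

k_a(20) = 3.93 × 0.444^0.5 / 6.22^1.5 = 3.93 × 0.6663 / 15.51 = 0.1688 d⁻¹.
k_a(21.7) = 0.1688 × 1.024^(21.7−20) = 0.1688 × 1.041 = 0.1758 d⁻¹.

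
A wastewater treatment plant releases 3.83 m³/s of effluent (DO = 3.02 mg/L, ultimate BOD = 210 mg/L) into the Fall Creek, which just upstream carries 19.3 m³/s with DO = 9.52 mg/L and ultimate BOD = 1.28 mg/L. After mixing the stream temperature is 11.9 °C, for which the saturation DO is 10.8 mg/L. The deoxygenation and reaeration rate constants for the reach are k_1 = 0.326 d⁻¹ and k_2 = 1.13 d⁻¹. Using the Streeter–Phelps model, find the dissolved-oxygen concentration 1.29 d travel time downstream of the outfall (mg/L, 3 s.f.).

DO ≈ 4.09 mg/L

Mixed DO = (19.3×9.52 + 3.83×3.02)/(19.3+3.83) = 195.3/23.13 = 8.444 mg/L.
Mixed L₀ = (19.3×1.28 + 3.83×210)/(23.13) = 829.0/23.13 = 35.84 mg/L.
Initial deficit D₀ = C_s − DO₀ = 10.8 − 8.444 = 2.356 mg/L.
D(1.29) = [0.326×35.84/(1.13−0.326)](e^(−0.326×1.29) − e^(−1.13×1.29)) + 2.356 e^(−1.13×1.29)
= 14.53 × (0.6567 − 0.2328) + 2.356 × 0.2328 = 6.709 mg/L.
DO = 10.8 − 6.709 = 4.091 mg/L.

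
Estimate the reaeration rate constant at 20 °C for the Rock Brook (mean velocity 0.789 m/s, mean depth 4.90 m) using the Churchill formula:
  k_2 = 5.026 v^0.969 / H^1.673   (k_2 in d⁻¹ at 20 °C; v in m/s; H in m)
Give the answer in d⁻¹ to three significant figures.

k_2 ≈ 0.280 d⁻¹

k_2 = 5.026 × 0.789^0.969 / 4.90^1.673 = 5.026 × 0.7948 / 14.28 = 0.2798 d⁻¹.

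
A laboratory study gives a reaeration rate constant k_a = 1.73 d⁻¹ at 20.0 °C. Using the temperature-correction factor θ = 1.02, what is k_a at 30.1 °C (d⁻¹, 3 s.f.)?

k_a(T₂) = k_a(T₁) · θ^(T₂−T₁) = 1.73 × 1.02^(30.1−20.0)
= 1.73 × 1.02^10.1 = 1.73 × 1.221 = 2.113 d⁻¹.

k_a ≈ 2.11 d⁻¹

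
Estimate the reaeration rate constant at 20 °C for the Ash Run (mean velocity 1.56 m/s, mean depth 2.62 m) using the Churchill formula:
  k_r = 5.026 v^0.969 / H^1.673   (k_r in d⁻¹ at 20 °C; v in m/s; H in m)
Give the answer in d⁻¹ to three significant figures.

k_r = 5.026 × 1.56^0.969 / 2.62^1.673 = 5.026 × 1.539 / 5.010 = 1.544 d⁻¹.

k_r ≈ 1.54 d⁻¹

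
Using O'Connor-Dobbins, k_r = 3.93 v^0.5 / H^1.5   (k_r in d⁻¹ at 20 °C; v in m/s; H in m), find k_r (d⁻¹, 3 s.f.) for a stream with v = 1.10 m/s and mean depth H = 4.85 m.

k_r = 3.93 × 1.10^0.5 / 4.85^1.5 = 3.93 × 1.049 / 10.68 = 0.3859 d⁻¹.

k_r ≈ 0.386 d⁻¹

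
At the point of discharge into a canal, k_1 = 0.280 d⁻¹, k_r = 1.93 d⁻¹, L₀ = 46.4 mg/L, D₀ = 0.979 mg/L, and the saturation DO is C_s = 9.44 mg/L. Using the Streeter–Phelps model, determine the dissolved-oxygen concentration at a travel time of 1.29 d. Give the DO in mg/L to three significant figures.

DO ≈ 4.52 mg/L

k_1 L₀/(k_r−k_1) = 0.280×46.4/(1.93−0.280) = 12.99/1.650 = 7.874 mg/L.
e^(−k_1 t) = e^(−0.280×1.290) = 0.6968; e^(−k_r t) = e^(−1.93×1.290) = 0.08293.
D = 7.874 × (0.6968 − 0.08293) + 0.979 × 0.08293 = 4.834 + 0.08119 = 4.915 mg/L.
DO = C_s − D = 9.44 − 4.915 = 4.525 mg/L.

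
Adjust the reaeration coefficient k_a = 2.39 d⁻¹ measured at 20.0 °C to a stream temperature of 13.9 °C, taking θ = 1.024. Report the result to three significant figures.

k_a ≈ 2.07 d⁻¹

k_a(T₂) = k_a(T₁) · θ^(T₂−T₁) = 2.39 × 1.024^(13.9−20.0)
= 2.39 × 1.024^-6.10 = 2.39 × 0.8653 = 2.068 d⁻¹.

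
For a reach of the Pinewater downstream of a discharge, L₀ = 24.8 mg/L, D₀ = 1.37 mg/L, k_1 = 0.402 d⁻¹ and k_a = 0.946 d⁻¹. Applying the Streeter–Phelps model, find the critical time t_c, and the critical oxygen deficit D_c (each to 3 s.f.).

t_c ≈ 1.43 d; D_c ≈ 5.93 mg/L

At the critical point dD/dt = 0, so k_1 L₀ e^(−k_1 t) = k_a D. Substituting D(t) from the Streeter–Phelps equation and solving for t gives
t_c = ln[(k_a/k_1)(1 − D₀(k_a−k_1)/(k_1 L₀))] / (k_a−k_1).
Here k_a−k_1 = 0.5440 d⁻¹ and 1 − D₀(k_a−k_1)/(k_1 L₀) = 1 − 1.37×0.5440/(0.402×24.8) = 0.9252, so
t_c = ln(2.353 × 0.9252) / 0.5440 = 0.7781 / 0.5440 = 1.430 d.
L(t_c) = L₀ e^(−k_1 t_c) = 24.8 × 0.5627 = 13.96 mg/L, and at the critical point k_a D_c = k_1 L, so D_c = (0.402/0.946) × 13.96 = 5.930 mg/L.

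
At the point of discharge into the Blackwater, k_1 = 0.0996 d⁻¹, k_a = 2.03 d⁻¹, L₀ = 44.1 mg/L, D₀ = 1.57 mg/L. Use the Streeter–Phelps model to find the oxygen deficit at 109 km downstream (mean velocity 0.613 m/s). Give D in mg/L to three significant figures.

D ≈ 1.84 mg/L

Travel time t = x/v = 109 km / (0.613 m/s) = 109000 m / 0.613 m/s = 177800 s = 2.058 d.
k_1 L₀/(k_a−k_1) = 0.0996×44.1/(2.03−0.0996) = 4.392/1.930 = 2.275 mg/L.
e^(−k_1 t) = e^(−0.0996×2.058) = 0.8147; e^(−k_a t) = e^(−2.03×2.058) = 0.01533.
D = 2.275 × (0.8147 − 0.01533) + 1.57 × 0.01533 = 1.819 + 0.02407 = 1.843 mg/L.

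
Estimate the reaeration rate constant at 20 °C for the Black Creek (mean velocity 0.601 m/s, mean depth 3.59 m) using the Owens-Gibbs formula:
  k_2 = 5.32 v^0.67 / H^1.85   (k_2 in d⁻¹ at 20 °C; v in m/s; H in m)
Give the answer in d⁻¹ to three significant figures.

k_2 = 5.32 × 0.601^0.67 / 3.59^1.85 = 5.32 × 0.7110 / 10.64 = 0.3555 d⁻¹.

k_2 ≈ 0.355 d⁻¹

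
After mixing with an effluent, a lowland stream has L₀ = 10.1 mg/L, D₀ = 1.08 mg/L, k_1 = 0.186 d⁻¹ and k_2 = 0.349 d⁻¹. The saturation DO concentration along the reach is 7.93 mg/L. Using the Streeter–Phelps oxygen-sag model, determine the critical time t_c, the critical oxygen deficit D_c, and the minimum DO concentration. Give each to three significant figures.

t_c ≈ 3.26 d; D_c ≈ 2.94 mg/L; min DO ≈ 4.99 mg/L

t_c = [1/(k_2−k_1)] ln[(k_2/k_1)(1 − D₀(k_2−k_1)/(k_1 L₀))]
= [1/(0.349−0.186)] ln[(0.349/0.186)(1 − 1.08×0.1630/(0.186×10.1))]
= (1/0.1630) ln[1.876 × 0.9063] = 6.135 × ln(1.701) = 6.135 × 0.5309 = 3.257 d.
D_c = (k_1/k_2) L₀ e^(−k_1 t_c) = (0.186/0.349) × 10.1 × e^(−0.186×3.257) = 0.5330 × 10.1 × 0.5456 = 2.937 mg/L.
Minimum DO = C_s − D_c = 7.93 − 2.937 = 4.993 mg/L.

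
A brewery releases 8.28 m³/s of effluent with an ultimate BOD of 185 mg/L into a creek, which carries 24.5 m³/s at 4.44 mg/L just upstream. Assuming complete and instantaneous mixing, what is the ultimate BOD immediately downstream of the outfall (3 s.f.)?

Flow-weighted mixing: C = (Q_r C_r + Q_w C_w)/(Q_r + Q_w)
= (24.5×4.44 + 8.28×185)/(24.5 + 8.28) = 1641/32.78 = 50.05 mg/L.

50.0 mg/L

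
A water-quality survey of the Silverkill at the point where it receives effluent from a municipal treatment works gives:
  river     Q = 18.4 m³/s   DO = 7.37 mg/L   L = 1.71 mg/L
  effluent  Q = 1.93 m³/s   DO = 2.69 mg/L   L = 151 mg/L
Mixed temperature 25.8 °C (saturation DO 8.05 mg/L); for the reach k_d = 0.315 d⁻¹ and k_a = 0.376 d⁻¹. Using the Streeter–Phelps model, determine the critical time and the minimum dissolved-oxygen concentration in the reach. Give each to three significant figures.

Mixed DO = (18.4×7.37 + 1.93×2.69)/(18.4+1.93) = 140.8/20.33 = 6.926 mg/L.
Mixed L₀ = (18.4×1.71 + 1.93×151)/(20.33) = 322.9/20.33 = 15.88 mg/L.
Initial deficit D₀ = C_s − DO₀ = 8.05 − 6.926 = 1.124 mg/L.
t_c = (1/0.06100) ln[(0.376/0.315)(1 − 1.124×0.06100/(0.315×15.88))] = 16.39 × ln(1.177) = 2.676 d.
D_c = (0.315/0.376) × 15.88 × e^(−0.315×2.676) = 0.8378 × 15.88 × 0.4305 = 5.728 mg/L.
Minimum DO = 8.05 − 5.728 = 2.322 mg/L.

t_c ≈ 2.68 d; minimum DO ≈ 2.32 mg/L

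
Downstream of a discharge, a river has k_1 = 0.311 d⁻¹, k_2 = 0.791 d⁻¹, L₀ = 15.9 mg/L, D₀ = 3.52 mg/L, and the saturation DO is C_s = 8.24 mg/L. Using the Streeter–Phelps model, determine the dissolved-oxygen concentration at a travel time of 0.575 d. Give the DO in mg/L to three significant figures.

DO ≈ 3.93 mg/L

k_1 L₀/(k_2−k_1) = 0.311×15.9/(0.791−0.311) = 4.945/0.4800 = 10.30 mg/L.
e^(−k_1 t) = e^(−0.311×0.5750) = 0.8363; e^(−k_2 t) = e^(−0.791×0.5750) = 0.6346.
D = 10.30 × (0.8363 − 0.6346) + 3.52 × 0.6346 = 2.078 + 2.234 = 4.311 mg/L.
DO = C_s − D = 8.24 − 4.311 = 3.929 mg/L.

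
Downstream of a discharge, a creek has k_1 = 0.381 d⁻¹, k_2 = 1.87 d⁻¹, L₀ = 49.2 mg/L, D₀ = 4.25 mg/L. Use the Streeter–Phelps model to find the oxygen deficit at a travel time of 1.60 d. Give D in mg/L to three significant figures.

D ≈ 6.42 mg/L

k_1 L₀/(k_2−k_1) = 0.381×49.2/(1.87−0.381) = 18.75/1.489 = 12.59 mg/L.
e^(−k_1 t) = e^(−0.381×1.600) = 0.5436; e^(−k_2 t) = e^(−1.87×1.600) = 0.05019.
D = 12.59 × (0.5436 − 0.05019) + 4.25 × 0.05019 = 6.211 + 0.2133 = 6.425 mg/L.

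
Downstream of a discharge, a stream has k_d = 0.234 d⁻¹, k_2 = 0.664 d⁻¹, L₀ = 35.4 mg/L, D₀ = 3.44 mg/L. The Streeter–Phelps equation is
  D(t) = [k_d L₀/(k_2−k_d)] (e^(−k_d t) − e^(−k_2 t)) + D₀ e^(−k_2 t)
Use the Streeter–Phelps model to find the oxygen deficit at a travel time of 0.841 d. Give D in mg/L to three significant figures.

k_d L₀/(k_2−k_d) = 0.234×35.4/(0.664−0.234) = 8.284/0.4300 = 19.26 mg/L.
e^(−k_d t) = e^(−0.234×0.8410) = 0.8214; e^(−k_2 t) = e^(−0.664×0.8410) = 0.5721.
D = 19.26 × (0.8214 − 0.5721) + 3.44 × 0.5721 = 4.802 + 1.968 = 6.770 mg/L.

D ≈ 6.77 mg/L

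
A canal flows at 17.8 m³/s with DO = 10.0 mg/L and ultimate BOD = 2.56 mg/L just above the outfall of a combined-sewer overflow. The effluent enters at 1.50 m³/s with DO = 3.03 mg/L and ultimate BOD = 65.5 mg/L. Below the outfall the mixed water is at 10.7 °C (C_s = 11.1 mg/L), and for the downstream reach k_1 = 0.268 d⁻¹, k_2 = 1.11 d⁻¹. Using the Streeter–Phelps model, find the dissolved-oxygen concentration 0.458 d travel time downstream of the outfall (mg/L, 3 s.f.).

Mixed DO = (17.8×10.0 + 1.50×3.03)/(17.8+1.50) = 182.5/19.30 = 9.458 mg/L.
Mixed L₀ = (17.8×2.56 + 1.50×65.5)/(19.30) = 143.8/19.30 = 7.452 mg/L.
Initial deficit D₀ = C_s − DO₀ = 11.1 − 9.458 = 1.642 mg/L.
D(0.458) = [0.268×7.452/(1.11−0.268)](e^(−0.268×0.458) − e^(−1.11×0.458)) + 1.642 e^(−1.11×0.458)
= 2.372 × (0.8845 − 0.6015) + 1.642 × 0.6015 = 1.659 mg/L.
DO = 11.1 − 1.659 = 9.441 mg/L.

DO ≈ 9.44 mg/L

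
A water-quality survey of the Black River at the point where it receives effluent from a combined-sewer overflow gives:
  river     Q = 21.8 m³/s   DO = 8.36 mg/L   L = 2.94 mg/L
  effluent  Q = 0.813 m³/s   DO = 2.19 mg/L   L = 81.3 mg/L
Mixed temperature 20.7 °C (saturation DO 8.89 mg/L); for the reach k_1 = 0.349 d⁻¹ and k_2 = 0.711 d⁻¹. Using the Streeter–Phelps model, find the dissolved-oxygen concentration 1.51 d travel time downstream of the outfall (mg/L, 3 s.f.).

DO ≈ 7.25 mg/L

Mixed DO = (21.8×8.36 + 0.813×2.19)/(21.8+0.813) = 184.0/22.61 = 8.138 mg/L.
Mixed L₀ = (21.8×2.94 + 0.813×81.3)/(22.61) = 130.2/22.61 = 5.757 mg/L.
Initial deficit D₀ = C_s − DO₀ = 8.89 − 8.138 = 0.7518 mg/L.
D(1.51) = [0.349×5.757/(0.711−0.349)](e^(−0.349×1.51) − e^(−0.711×1.51)) + 0.7518 e^(−0.711×1.51)
= 5.551 × (0.5904 − 0.3418) + 0.7518 × 0.3418 = 1.637 mg/L.
DO = 8.89 − 1.637 = 7.253 mg/L.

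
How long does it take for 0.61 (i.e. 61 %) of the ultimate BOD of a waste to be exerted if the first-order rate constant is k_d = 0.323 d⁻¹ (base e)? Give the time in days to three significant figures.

y/L₀ = 1 − e^(−k_d t) = 0.61 ⇒ e^(−k_d t) = 0.390
t = −ln(0.390) / 0.323 = 0.9416 / 0.323 = 2.915 d.

t ≈ 2.92 d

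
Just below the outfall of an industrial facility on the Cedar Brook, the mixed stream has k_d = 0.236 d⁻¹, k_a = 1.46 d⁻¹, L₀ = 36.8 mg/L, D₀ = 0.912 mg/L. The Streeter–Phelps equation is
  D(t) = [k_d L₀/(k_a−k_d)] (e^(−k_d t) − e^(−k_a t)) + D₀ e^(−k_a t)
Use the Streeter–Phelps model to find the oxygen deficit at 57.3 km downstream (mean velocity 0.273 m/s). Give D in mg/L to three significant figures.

Travel time t = x/v = 57.3 km / (0.273 m/s) = 57300 m / 0.273 m/s = 209900 s = 2.429 d.
k_d L₀/(k_a−k_d) = 0.236×36.8/(1.46−0.236) = 8.685/1.224 = 7.095 mg/L.
e^(−k_d t) = e^(−0.236×2.429) = 0.5637; e^(−k_a t) = e^(−1.46×2.429) = 0.02882.
D = 7.095 × (0.5637 − 0.02882) + 0.912 × 0.02882 = 3.795 + 0.02628 = 3.821 mg/L.

D ≈ 3.82 mg/L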